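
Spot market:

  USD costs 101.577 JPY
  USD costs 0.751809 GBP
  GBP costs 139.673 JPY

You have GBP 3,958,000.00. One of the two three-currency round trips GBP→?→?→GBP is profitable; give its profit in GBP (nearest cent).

Profitable loop is GBP → JPY → USD → GBP:
GBP 3,958,000.00 × 139.673 = JPY 552,825,734
JPY 552,825,734 ÷ 101.577 = USD 5,442,430.22
USD 5,442,430.22 × 0.751809 = GBP 4,091,668.02
Profit = GBP 4,091,668.02 − GBP 3,958,000.00

Profit: GBP 133,668.02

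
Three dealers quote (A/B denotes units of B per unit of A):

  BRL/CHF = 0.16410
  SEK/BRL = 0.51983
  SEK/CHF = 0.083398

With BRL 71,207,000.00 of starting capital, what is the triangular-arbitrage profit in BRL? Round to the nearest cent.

Profit: BRL 1,627,471.60

Profitable loop is BRL → CHF → SEK → BRL:
BRL 71,207,000.00 × 0.16410 = CHF 11,685,068.70
CHF 11,685,068.70 ÷ 0.083398 = SEK 140,112,097.41
SEK 140,112,097.41 × 0.51983 = BRL 72,834,471.60
Profit = BRL 72,834,471.60 − BRL 71,207,000.00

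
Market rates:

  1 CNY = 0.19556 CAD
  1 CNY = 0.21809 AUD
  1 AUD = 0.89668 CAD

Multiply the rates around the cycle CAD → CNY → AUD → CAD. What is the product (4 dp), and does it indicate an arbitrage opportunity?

Around CAD → CNY → AUD → CAD: 1 ÷ 0.19556 × 0.21809 × 0.89668 = 0.999984
Product ≈ 1 (deviation 0.002%, within rounding noise).

1.0000 (no arbitrage)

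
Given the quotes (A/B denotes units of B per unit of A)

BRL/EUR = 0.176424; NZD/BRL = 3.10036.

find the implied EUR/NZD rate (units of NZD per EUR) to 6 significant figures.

EUR/NZD = 1.82823

1 EUR ÷ 0.176424 = 5.66816 BRL
5.66816 BRL ÷ 3.10036 = 1.82823 NZD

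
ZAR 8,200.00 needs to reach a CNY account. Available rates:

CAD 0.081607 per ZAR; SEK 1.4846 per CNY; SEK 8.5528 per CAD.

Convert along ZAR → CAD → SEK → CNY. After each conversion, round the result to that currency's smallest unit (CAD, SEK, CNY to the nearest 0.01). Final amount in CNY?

ZAR 8,200.00 × 0.081607 = CAD 669.18
CAD 669.18 × 8.5528 = SEK 5,723.36
SEK 5,723.36 ÷ 1.4846 = CNY 3,855.15

CNY 3,855.15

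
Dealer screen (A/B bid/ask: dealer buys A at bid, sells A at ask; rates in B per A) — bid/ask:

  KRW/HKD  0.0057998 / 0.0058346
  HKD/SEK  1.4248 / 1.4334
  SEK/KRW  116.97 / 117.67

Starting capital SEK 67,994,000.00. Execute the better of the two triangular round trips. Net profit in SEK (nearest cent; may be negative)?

Net profit: SEK 1,097,774.94

Best loop SEK → HKD → KRW → SEK:
SEK 67,994,000.00 ÷ 1.4334 (buy HKD at ask) = HKD 47,435,468.12
HKD 47,435,468.12 ÷ 0.0058346 (buy KRW at ask) = KRW 8,130,029,157
KRW 8,130,029,157 ÷ 117.67 (buy SEK at ask) = SEK 69,091,774.94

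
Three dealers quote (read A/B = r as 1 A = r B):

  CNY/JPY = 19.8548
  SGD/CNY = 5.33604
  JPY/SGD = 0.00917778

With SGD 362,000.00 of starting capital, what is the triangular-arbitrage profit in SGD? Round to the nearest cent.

Profit: SGD 10,294.25

Profitable loop is SGD → JPY → CNY → SGD:
SGD 362,000.00 ÷ 0.00917778 = JPY 39,443,090
JPY 39,443,090 ÷ 19.8548 = CNY 1,986,577.04
CNY 1,986,577.04 ÷ 5.33604 = SGD 372,294.25
Profit = SGD 372,294.25 − SGD 362,000.00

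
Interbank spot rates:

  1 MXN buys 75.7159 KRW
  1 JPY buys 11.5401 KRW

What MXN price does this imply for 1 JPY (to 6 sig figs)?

JPY/MXN = 0.152413

1 JPY × 11.5401 = 11.5401 KRW
11.5401 KRW ÷ 75.7159 = 0.152413 MXN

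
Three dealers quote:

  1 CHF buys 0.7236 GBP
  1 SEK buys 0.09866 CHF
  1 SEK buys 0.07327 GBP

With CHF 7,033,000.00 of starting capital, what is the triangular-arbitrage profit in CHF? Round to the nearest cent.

Profitable loop is CHF → SEK → GBP → CHF:
CHF 7,033,000.00 ÷ 0.09866 = SEK 71,285,221.97
SEK 71,285,221.97 × 0.07327 = GBP 5,223,068.21
GBP 5,223,068.21 ÷ 0.7236 = CHF 7,218,170.56
Profit = CHF 7,218,170.56 − CHF 7,033,000.00

Profit: CHF 185,170.56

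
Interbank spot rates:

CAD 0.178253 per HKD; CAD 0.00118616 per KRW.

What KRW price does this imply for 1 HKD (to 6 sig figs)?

1 HKD × 0.178253 = 0.178253 CAD
0.178253 CAD ÷ 0.00118616 = 150.277 KRW

HKD/KRW = 150.277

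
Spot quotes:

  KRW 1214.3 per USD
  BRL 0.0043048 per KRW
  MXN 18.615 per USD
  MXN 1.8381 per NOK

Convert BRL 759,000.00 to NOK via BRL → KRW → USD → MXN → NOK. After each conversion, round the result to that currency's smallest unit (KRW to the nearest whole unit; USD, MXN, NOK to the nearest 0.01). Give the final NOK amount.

NOK 1,470,471.78

BRL 759,000.00 ÷ 0.0043048 = KRW 176,314,811
KRW 176,314,811 ÷ 1214.3 = USD 145,198.72
USD 145,198.72 × 18.615 = MXN 2,702,874.17
MXN 2,702,874.17 ÷ 1.8381 = NOK 1,470,471.78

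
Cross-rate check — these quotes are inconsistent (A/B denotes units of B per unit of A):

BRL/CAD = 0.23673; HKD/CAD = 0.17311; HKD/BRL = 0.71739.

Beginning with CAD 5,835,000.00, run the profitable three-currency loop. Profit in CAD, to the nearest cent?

Profit: CAD 112,773.21

Profitable loop is CAD → BRL → HKD → CAD:
CAD 5,835,000.00 ÷ 0.23673 = BRL 24,648,333.54
BRL 24,648,333.54 ÷ 0.71739 = HKD 34,358,345.59
HKD 34,358,345.59 × 0.17311 = CAD 5,947,773.21
Profit = CAD 5,947,773.21 − CAD 5,835,000.00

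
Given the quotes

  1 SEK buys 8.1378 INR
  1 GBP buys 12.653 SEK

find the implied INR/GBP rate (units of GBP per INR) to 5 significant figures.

1 INR ÷ 8.1378 = 0.122883 SEK
0.122883 SEK ÷ 12.653 = 0.00971179 GBP

INR/GBP = 0.0097118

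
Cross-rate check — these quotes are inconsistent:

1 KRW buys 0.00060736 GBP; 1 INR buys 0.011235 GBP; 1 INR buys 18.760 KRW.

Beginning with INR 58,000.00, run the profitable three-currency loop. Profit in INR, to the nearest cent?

Profit: INR 821.21

Profitable loop is INR → KRW → GBP → INR:
INR 58,000.00 × 18.760 = KRW 1,088,080
KRW 1,088,080 × 0.00060736 = GBP 660.86
GBP 660.86 ÷ 0.011235 = INR 58,821.21
Profit = INR 58,821.21 − INR 58,000.00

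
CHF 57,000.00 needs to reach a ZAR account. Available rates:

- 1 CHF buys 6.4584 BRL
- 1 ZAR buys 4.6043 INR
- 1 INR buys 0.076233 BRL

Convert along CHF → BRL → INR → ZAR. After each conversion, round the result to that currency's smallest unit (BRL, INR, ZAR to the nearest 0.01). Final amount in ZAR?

ZAR 1,048,801.19

CHF 57,000.00 × 6.4584 = BRL 368,128.80
BRL 368,128.80 ÷ 0.076233 = INR 4,828,995.32
INR 4,828,995.32 ÷ 4.6043 = ZAR 1,048,801.19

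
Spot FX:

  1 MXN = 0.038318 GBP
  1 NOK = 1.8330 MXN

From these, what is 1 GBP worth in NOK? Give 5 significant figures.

GBP/NOK = 14.238

1 GBP ÷ 0.038318 = 26.0974 MXN
26.0974 MXN ÷ 1.8330 = 14.2375 NOK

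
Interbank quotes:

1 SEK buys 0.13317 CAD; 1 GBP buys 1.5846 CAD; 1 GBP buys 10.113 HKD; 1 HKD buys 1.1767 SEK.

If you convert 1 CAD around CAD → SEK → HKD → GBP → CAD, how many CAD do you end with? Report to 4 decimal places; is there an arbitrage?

Around CAD → SEK → HKD → GBP → CAD: 1 ÷ 0.13317 ÷ 1.1767 ÷ 10.113 × 1.5846 = 0.999925
Product ≈ 1 (deviation 0.007%, within rounding noise).

0.9999 (no arbitrage)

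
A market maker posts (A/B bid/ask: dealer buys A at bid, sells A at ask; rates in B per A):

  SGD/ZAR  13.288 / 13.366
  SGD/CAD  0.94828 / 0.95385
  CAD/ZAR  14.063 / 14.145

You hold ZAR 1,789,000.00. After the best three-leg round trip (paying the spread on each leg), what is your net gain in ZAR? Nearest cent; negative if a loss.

Net result: ZAR -4,060.70 (no profitable arbitrage after spreads)

Best loop ZAR → SGD → CAD → ZAR:
ZAR 1,789,000.00 ÷ 13.366 (buy SGD at ask) = SGD 133,847.07
SGD 133,847.07 × 0.94828 (sell SGD at bid) = CAD 126,924.50
CAD 126,924.50 × 14.063 (sell CAD at bid) = ZAR 1,784,939.30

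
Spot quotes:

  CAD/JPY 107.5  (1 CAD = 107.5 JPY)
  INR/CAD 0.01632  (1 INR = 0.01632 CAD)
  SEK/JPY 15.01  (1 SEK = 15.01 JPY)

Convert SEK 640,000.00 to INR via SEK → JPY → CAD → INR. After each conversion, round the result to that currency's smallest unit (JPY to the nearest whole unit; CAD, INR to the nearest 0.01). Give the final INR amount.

SEK 640,000.00 × 15.01 = JPY 9,606,400
JPY 9,606,400 ÷ 107.5 = CAD 89,361.86
CAD 89,361.86 ÷ 0.01632 = INR 5,475,604.17

INR 5,475,604.17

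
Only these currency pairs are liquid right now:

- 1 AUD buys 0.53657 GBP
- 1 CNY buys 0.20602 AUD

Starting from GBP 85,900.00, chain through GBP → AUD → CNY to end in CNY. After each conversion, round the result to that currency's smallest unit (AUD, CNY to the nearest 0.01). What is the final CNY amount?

CNY 777,065.09

GBP 85,900.00 ÷ 0.53657 = AUD 160,090.95
AUD 160,090.95 ÷ 0.20602 = CNY 777,065.09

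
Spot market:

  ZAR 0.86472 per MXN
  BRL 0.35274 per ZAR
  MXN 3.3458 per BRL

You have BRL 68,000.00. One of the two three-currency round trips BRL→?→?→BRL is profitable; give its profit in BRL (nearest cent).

Profit: BRL 1,396.75

Profitable loop is BRL → MXN → ZAR → BRL:
BRL 68,000.00 × 3.3458 = MXN 227,514.40
MXN 227,514.40 × 0.86472 = ZAR 196,736.25
ZAR 196,736.25 × 0.35274 = BRL 69,396.75
Profit = BRL 69,396.75 − BRL 68,000.00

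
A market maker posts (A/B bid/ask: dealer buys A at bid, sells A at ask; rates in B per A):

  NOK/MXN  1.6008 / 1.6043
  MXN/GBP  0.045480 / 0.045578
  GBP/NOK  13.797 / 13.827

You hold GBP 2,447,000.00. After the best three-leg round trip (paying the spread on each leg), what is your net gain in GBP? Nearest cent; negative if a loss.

Net profit: GBP 10,967.66

Best loop GBP → NOK → MXN → GBP:
GBP 2,447,000.00 × 13.797 (sell GBP at bid) = NOK 33,761,259.00
NOK 33,761,259.00 × 1.6008 (sell NOK at bid) = MXN 54,045,023.41
MXN 54,045,023.41 × 0.045480 (sell MXN at bid) = GBP 2,457,967.66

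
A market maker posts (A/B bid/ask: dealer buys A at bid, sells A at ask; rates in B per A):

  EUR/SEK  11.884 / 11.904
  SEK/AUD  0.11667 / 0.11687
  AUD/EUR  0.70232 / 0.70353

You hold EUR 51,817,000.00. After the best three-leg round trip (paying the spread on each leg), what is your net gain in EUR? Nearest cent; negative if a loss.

Net profit: EUR 1,124,187.90

Best loop EUR → AUD → SEK → EUR:
EUR 51,817,000.00 ÷ 0.70353 (buy AUD at ask) = AUD 73,652,864.84
AUD 73,652,864.84 ÷ 0.11687 (buy SEK at ask) = SEK 630,211,900.73
SEK 630,211,900.73 ÷ 11.904 (buy EUR at ask) = EUR 52,941,187.90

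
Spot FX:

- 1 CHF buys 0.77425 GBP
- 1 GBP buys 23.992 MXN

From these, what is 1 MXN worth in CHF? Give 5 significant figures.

1 MXN ÷ 23.992 = 0.0416806 GBP
0.0416806 GBP ÷ 0.77425 = 0.0538335 CHF

MXN/CHF = 0.053833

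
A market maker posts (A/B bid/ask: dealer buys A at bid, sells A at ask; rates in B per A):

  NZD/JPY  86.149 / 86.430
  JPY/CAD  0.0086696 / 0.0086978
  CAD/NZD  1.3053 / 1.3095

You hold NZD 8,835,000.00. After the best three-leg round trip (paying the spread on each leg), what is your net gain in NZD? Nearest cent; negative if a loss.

Best loop NZD → CAD → JPY → NZD:
NZD 8,835,000.00 ÷ 1.3095 (buy CAD at ask) = CAD 6,746,849.94
CAD 6,746,849.94 ÷ 0.0086978 (buy JPY at ask) = JPY 775,696,146
JPY 775,696,146 ÷ 86.430 (buy NZD at ask) = NZD 8,974,848.39

Net profit: NZD 139,848.39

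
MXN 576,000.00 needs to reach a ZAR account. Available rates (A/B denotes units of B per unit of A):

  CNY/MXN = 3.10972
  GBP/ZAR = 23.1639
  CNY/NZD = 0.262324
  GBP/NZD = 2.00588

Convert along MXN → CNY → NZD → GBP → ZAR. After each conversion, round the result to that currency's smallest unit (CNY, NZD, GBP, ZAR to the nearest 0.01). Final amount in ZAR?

MXN 576,000.00 ÷ 3.10972 = CNY 185,225.68
CNY 185,225.68 × 0.262324 = NZD 48,589.14
NZD 48,589.14 ÷ 2.00588 = GBP 24,223.35
GBP 24,223.35 × 23.1639 = ZAR 561,107.26

ZAR 561,107.26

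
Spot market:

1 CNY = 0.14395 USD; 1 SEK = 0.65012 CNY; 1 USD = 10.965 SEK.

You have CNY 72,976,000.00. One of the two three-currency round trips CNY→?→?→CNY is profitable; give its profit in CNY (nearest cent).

Profit: CNY 1,908,836.66

Profitable loop is CNY → USD → SEK → CNY:
CNY 72,976,000.00 × 0.14395 = USD 10,504,895.20
USD 10,504,895.20 × 10.965 = SEK 115,186,175.87
SEK 115,186,175.87 × 0.65012 = CNY 74,884,836.66
Profit = CNY 74,884,836.66 − CNY 72,976,000.00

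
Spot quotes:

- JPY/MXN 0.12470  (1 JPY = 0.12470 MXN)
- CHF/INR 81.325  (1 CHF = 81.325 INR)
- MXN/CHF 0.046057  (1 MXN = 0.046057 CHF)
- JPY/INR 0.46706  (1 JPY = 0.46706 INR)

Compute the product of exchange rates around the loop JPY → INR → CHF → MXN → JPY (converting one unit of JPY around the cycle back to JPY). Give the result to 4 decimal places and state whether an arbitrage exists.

Around JPY → INR → CHF → MXN → JPY: 1 × 0.46706 ÷ 81.325 ÷ 0.046057 ÷ 0.12470 = 0.999969
Product ≈ 1 (deviation 0.003%, within rounding noise).

1.0000 (no arbitrage)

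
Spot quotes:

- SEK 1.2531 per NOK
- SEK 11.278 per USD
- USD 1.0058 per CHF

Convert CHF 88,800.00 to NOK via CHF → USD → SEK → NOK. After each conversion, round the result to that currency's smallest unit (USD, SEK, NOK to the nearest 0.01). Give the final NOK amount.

NOK 803,842.49

CHF 88,800.00 × 1.0058 = USD 89,315.04
USD 89,315.04 × 11.278 = SEK 1,007,295.02
SEK 1,007,295.02 ÷ 1.2531 = NOK 803,842.49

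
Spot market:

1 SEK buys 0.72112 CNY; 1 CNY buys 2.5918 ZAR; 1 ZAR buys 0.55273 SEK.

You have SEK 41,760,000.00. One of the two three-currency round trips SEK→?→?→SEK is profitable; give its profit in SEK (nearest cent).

Profit: SEK 1,380,239.64

Profitable loop is SEK → CNY → ZAR → SEK:
SEK 41,760,000.00 × 0.72112 = CNY 30,113,971.20
CNY 30,113,971.20 × 2.5918 = ZAR 78,049,390.56
ZAR 78,049,390.56 × 0.55273 = SEK 43,140,239.64
Profit = SEK 43,140,239.64 − SEK 41,760,000.00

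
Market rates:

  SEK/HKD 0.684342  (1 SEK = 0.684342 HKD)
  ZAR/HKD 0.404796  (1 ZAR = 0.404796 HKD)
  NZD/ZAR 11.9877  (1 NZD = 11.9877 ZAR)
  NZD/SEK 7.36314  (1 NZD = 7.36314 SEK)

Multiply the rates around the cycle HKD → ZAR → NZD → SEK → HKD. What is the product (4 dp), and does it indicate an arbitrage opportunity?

Around HKD → ZAR → NZD → SEK → HKD: 1 ÷ 0.404796 ÷ 11.9877 × 7.36314 × 0.684342 = 1.038399
Product > 1; profitable direction is HKD → ZAR → NZD → SEK → HKD.

1.0384 (arbitrage exists)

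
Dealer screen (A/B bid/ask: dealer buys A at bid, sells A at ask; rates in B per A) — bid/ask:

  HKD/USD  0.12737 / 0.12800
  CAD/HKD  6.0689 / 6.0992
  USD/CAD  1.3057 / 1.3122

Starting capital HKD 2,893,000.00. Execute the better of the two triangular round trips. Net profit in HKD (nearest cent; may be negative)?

Net profit: HKD 26,906.66

Best loop HKD → USD → CAD → HKD:
HKD 2,893,000.00 × 0.12737 (sell HKD at bid) = USD 368,481.41
USD 368,481.41 × 1.3057 (sell USD at bid) = CAD 481,126.18
CAD 481,126.18 × 6.0689 (sell CAD at bid) = HKD 2,919,906.66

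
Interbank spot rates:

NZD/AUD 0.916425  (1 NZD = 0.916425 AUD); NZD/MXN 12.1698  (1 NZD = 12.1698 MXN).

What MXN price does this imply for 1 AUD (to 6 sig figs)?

1 AUD ÷ 0.916425 = 1.0912 NZD
1.0912 NZD × 12.1698 = 13.2796 MXN

AUD/MXN = 13.2796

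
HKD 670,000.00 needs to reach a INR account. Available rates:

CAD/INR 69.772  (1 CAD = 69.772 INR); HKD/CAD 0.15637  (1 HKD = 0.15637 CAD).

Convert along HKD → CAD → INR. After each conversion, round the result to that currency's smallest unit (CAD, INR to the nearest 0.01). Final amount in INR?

HKD 670,000.00 × 0.15637 = CAD 104,767.90
CAD 104,767.90 × 69.772 = INR 7,309,865.92

INR 7,309,865.92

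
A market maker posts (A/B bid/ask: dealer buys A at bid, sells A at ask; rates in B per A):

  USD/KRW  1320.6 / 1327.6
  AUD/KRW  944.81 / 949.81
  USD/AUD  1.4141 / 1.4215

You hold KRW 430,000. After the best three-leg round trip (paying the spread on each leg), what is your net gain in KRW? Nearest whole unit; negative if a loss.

Net profit: KRW 2,739

Best loop KRW → USD → AUD → KRW:
KRW 430,000 ÷ 1327.6 (buy USD at ask) = USD 323.89
USD 323.89 × 1.4141 (sell USD at bid) = AUD 458.02
AUD 458.02 × 944.81 (sell AUD at bid) = KRW 432,739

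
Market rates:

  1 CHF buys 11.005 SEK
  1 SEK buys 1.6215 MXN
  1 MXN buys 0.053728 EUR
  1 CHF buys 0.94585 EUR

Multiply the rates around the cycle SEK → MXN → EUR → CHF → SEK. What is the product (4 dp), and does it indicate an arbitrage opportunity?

Around SEK → MXN → EUR → CHF → SEK: 1 × 1.6215 × 0.053728 ÷ 0.94585 × 11.005 = 1.013644
Product > 1; profitable direction is SEK → MXN → EUR → CHF → SEK.

1.0136 (arbitrage exists)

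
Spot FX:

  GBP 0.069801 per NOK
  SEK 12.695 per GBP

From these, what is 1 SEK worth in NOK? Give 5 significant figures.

SEK/NOK = 1.1285

1 SEK ÷ 12.695 = 0.0787712 GBP
0.0787712 GBP ÷ 0.069801 = 1.12851 NOK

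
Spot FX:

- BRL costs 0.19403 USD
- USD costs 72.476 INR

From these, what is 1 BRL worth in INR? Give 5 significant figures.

1 BRL × 0.19403 = 0.19403 USD
0.19403 USD × 72.476 = 14.0625 INR

BRL/INR = 14.063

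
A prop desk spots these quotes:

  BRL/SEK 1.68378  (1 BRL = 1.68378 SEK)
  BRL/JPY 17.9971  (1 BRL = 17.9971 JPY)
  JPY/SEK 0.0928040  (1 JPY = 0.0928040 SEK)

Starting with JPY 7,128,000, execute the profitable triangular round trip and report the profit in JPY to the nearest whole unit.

Profitable loop is JPY → BRL → SEK → JPY:
JPY 7,128,000 ÷ 17.9971 = BRL 396,063.81
BRL 396,063.81 × 1.68378 = SEK 666,884.32
SEK 666,884.32 ÷ 0.0928040 = JPY 7,185,944
Profit = JPY 7,185,944 − JPY 7,128,000

Profit: JPY 57,944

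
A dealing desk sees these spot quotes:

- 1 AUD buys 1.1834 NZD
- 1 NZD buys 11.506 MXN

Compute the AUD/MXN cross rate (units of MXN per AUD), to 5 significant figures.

AUD/MXN = 13.616

1 AUD × 1.1834 = 1.1834 NZD
1.1834 NZD × 11.506 = 13.6162 MXN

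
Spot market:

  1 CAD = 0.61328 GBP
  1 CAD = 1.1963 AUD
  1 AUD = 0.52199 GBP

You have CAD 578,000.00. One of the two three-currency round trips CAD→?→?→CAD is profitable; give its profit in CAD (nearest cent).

Profitable loop is CAD → AUD → GBP → CAD:
CAD 578,000.00 × 1.1963 = AUD 691,461.40
AUD 691,461.40 × 0.52199 = GBP 360,935.94
GBP 360,935.94 ÷ 0.61328 = CAD 588,533.68
Profit = CAD 588,533.68 − CAD 578,000.00

Profit: CAD 10,533.68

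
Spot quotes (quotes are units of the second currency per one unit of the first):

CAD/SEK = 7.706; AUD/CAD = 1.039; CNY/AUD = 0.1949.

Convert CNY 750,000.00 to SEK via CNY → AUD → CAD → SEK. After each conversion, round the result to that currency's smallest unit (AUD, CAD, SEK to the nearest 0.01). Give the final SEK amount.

SEK 1,170,355.07

CNY 750,000.00 × 0.1949 = AUD 146,175.00
AUD 146,175.00 × 1.039 = CAD 151,875.82
CAD 151,875.82 × 7.706 = SEK 1,170,355.07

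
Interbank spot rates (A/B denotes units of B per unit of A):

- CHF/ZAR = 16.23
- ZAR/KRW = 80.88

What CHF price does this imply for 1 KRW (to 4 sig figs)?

1 KRW ÷ 80.88 = 0.012364 ZAR
0.012364 ZAR ÷ 16.23 = 0.000761799 CHF

KRW/CHF = 0.0007618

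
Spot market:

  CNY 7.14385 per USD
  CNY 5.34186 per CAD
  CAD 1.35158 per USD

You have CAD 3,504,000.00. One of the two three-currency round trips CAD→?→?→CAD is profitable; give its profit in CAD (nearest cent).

Profit: CAD 37,326.99

Profitable loop is CAD → CNY → USD → CAD:
CAD 3,504,000.00 × 5.34186 = CNY 18,717,877.44
CNY 18,717,877.44 ÷ 7.14385 = USD 2,620,138.64
USD 2,620,138.64 × 1.35158 = CAD 3,541,326.99
Profit = CAD 3,541,326.99 − CAD 3,504,000.00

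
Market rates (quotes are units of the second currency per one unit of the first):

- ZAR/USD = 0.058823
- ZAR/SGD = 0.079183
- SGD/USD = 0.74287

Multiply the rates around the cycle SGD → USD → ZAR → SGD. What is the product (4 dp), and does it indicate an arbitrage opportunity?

Around SGD → USD → ZAR → SGD: 1 × 0.74287 ÷ 0.058823 × 0.079183 = 0.999994
Product ≈ 1 (deviation 0.001%, within rounding noise).

1.0000 (no arbitrage)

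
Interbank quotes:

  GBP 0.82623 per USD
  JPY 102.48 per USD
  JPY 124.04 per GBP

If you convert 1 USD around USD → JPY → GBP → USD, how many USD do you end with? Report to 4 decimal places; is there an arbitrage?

0.9999 (no arbitrage)

Around USD → JPY → GBP → USD: 1 × 102.48 ÷ 124.04 ÷ 0.82623 = 0.999946
Product ≈ 1 (deviation 0.005%, within rounding noise).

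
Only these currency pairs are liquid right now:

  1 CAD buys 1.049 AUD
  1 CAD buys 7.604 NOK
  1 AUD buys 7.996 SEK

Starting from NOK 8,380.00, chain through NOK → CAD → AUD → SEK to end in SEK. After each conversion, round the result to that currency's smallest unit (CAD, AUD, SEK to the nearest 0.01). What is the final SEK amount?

NOK 8,380.00 ÷ 7.604 = CAD 1,102.05
CAD 1,102.05 × 1.049 = AUD 1,156.05
AUD 1,156.05 × 7.996 = SEK 9,243.78

SEK 9,243.78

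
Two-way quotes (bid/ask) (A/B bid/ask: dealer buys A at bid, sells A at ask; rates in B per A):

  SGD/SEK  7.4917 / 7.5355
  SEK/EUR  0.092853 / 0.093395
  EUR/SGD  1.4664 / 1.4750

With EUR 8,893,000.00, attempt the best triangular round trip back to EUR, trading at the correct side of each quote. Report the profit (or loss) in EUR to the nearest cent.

Net profit: EUR 178,457.33

Best loop EUR → SGD → SEK → EUR:
EUR 8,893,000.00 × 1.4664 (sell EUR at bid) = SGD 13,040,695.20
SGD 13,040,695.20 × 7.4917 (sell SGD at bid) = SEK 97,696,976.23
SEK 97,696,976.23 × 0.092853 (sell SEK at bid) = EUR 9,071,457.33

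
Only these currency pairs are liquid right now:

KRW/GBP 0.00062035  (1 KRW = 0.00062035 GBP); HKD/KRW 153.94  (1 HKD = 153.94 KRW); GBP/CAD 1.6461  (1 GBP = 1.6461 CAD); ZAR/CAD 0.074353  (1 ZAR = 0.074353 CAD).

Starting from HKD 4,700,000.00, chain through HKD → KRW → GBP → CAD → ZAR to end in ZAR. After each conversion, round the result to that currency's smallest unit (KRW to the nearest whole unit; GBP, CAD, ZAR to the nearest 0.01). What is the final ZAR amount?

ZAR 9,936,738.13

HKD 4,700,000.00 × 153.94 = KRW 723,518,000
KRW 723,518,000 × 0.00062035 = GBP 448,834.39
GBP 448,834.39 × 1.6461 = CAD 738,826.29
CAD 738,826.29 ÷ 0.074353 = ZAR 9,936,738.13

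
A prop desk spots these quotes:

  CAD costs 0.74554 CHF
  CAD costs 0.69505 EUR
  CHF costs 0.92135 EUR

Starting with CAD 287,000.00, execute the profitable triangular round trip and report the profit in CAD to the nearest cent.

Profitable loop is CAD → EUR → CHF → CAD:
CAD 287,000.00 × 0.69505 = EUR 199,479.35
EUR 199,479.35 ÷ 0.92135 = CHF 216,507.68
CHF 216,507.68 ÷ 0.74554 = CAD 290,403.84
Profit = CAD 290,403.84 − CAD 287,000.00

Profit: CAD 3,403.84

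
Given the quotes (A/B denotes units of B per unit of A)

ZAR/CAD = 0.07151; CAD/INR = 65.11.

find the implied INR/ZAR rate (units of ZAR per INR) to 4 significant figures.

INR/ZAR = 0.2148

1 INR ÷ 65.11 = 0.0153586 CAD
0.0153586 CAD ÷ 0.07151 = 0.214776 ZAR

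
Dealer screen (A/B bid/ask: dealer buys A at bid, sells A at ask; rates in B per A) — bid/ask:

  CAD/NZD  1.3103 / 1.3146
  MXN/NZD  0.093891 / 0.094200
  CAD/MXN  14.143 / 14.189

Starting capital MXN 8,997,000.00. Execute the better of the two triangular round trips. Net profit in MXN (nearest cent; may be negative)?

Best loop MXN → NZD → CAD → MXN:
MXN 8,997,000.00 × 0.093891 (sell MXN at bid) = NZD 844,737.33
NZD 844,737.33 ÷ 1.3146 (buy CAD at ask) = CAD 642,581.26
CAD 642,581.26 × 14.143 (sell CAD at bid) = MXN 9,088,026.79

Net profit: MXN 91,026.79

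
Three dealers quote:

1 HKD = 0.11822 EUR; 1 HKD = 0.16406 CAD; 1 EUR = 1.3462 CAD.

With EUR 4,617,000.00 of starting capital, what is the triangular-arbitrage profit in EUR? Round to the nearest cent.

Profit: EUR 142,507.77

Profitable loop is EUR → HKD → CAD → EUR:
EUR 4,617,000.00 ÷ 0.11822 = HKD 39,054,305.53
HKD 39,054,305.53 × 0.16406 = CAD 6,407,249.37
CAD 6,407,249.37 ÷ 1.3462 = EUR 4,759,507.77
Profit = EUR 4,759,507.77 − EUR 4,617,000.00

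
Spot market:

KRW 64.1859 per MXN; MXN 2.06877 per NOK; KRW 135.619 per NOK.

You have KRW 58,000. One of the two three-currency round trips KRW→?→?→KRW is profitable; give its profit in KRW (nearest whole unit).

Profit: KRW 1,237

Profitable loop is KRW → MXN → NOK → KRW:
KRW 58,000 ÷ 64.1859 = MXN 903.63
MXN 903.63 ÷ 2.06877 = NOK 436.79
NOK 436.79 × 135.619 = KRW 59,237
Profit = KRW 59,237 − KRW 58,000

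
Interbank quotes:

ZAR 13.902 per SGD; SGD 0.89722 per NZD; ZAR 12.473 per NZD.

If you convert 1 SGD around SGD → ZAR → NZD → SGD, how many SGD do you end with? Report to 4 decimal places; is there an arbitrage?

1.0000 (no arbitrage)

Around SGD → ZAR → NZD → SGD: 1 × 13.902 ÷ 12.473 × 0.89722 = 1.000012
Product ≈ 1 (deviation 0.001%, within rounding noise).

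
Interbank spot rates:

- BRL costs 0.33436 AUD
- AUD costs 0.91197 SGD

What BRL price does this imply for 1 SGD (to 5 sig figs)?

1 SGD ÷ 0.91197 = 1.09653 AUD
1.09653 AUD ÷ 0.33436 = 3.27948 BRL

SGD/BRL = 3.2795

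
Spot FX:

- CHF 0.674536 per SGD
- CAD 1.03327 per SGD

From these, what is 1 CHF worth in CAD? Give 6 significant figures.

CHF/CAD = 1.53182

1 CHF ÷ 0.674536 = 1.4825 SGD
1.4825 SGD × 1.03327 = 1.53182 CAD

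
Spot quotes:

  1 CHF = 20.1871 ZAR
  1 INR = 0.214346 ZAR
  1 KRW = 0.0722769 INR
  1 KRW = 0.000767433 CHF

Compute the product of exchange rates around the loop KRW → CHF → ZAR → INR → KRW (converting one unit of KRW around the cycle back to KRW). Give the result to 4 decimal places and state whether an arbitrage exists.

1.0000 (no arbitrage)

Around KRW → CHF → ZAR → INR → KRW: 1 × 0.000767433 × 20.1871 ÷ 0.214346 ÷ 0.0722769 = 0.999999
Product ≈ 1 (deviation 0.000%, within rounding noise).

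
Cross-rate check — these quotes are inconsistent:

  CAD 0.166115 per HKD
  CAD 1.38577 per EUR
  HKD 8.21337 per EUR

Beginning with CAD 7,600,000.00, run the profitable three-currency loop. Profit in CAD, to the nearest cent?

Profitable loop is CAD → HKD → EUR → CAD:
CAD 7,600,000.00 ÷ 0.166115 = HKD 45,751,437.26
HKD 45,751,437.26 ÷ 8.21337 = EUR 5,570,361.16
EUR 5,570,361.16 × 1.38577 = CAD 7,719,239.39
Profit = CAD 7,719,239.39 − CAD 7,600,000.00

Profit: CAD 119,239.39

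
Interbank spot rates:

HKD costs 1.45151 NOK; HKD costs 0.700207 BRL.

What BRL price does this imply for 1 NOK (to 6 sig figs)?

1 NOK ÷ 1.45151 = 0.688938 HKD
0.688938 HKD × 0.700207 = 0.482399 BRL

NOK/BRL = 0.482399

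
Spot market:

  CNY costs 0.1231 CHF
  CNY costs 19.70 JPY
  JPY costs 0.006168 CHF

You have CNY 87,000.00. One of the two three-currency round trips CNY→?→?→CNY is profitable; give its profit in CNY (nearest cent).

Profitable loop is CNY → CHF → JPY → CNY:
CNY 87,000.00 × 0.1231 = CHF 10,709.70
CHF 10,709.70 ÷ 0.006168 = JPY 1,736,333
JPY 1,736,333 ÷ 19.70 = CNY 88,138.71
Profit = CNY 88,138.71 − CNY 87,000.00

Profit: CNY 1,138.71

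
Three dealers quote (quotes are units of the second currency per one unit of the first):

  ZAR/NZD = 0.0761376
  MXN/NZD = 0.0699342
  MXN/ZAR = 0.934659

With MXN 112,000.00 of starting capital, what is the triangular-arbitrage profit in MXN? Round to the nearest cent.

Profitable loop is MXN → ZAR → NZD → MXN:
MXN 112,000.00 × 0.934659 = ZAR 104,681.81
ZAR 104,681.81 × 0.0761376 = NZD 7,970.22
NZD 7,970.22 ÷ 0.0699342 = MXN 113,967.44
Profit = MXN 113,967.44 − MXN 112,000.00

Profit: MXN 1,967.44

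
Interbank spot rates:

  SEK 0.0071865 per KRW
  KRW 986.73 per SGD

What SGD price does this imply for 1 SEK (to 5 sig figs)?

SEK/SGD = 0.14102

1 SEK ÷ 0.0071865 = 139.15 KRW
139.15 KRW ÷ 986.73 = 0.141021 SGD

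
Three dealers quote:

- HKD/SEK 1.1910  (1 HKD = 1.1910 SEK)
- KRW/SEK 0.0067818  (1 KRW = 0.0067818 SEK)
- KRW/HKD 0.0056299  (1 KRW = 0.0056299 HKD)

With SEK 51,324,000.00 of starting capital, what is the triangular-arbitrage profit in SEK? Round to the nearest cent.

Profitable loop is SEK → HKD → KRW → SEK:
SEK 51,324,000.00 ÷ 1.1910 = HKD 43,093,198.99
HKD 43,093,198.99 ÷ 0.0056299 = KRW 7,654,345,369
KRW 7,654,345,369 × 0.0067818 = SEK 51,910,239.42
Profit = SEK 51,910,239.42 − SEK 51,324,000.00

Profit: SEK 586,239.42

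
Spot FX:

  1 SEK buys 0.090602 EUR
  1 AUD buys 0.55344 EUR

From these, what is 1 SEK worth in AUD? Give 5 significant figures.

1 SEK × 0.090602 = 0.090602 EUR
0.090602 EUR ÷ 0.55344 = 0.163707 AUD

SEK/AUD = 0.16371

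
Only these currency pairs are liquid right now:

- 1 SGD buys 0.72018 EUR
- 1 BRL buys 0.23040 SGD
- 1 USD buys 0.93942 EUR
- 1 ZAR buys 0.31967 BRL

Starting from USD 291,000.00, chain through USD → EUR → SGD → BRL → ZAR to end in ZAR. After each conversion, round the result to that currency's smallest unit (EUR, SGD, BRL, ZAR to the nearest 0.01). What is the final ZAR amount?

USD 291,000.00 × 0.93942 = EUR 273,371.22
EUR 273,371.22 ÷ 0.72018 = SGD 379,587.35
SGD 379,587.35 ÷ 0.23040 = BRL 1,647,514.54
BRL 1,647,514.54 ÷ 0.31967 = ZAR 5,153,797.79

ZAR 5,153,797.79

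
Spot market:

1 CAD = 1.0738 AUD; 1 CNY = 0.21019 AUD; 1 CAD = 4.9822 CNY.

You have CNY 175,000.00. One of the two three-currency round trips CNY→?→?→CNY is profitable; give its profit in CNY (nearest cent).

Profitable loop is CNY → CAD → AUD → CNY:
CNY 175,000.00 ÷ 4.9822 = CAD 35,125.05
CAD 35,125.05 × 1.0738 = AUD 37,717.27
AUD 37,717.27 ÷ 0.21019 = CNY 179,443.71
Profit = CNY 179,443.71 − CNY 175,000.00

Profit: CNY 4,443.71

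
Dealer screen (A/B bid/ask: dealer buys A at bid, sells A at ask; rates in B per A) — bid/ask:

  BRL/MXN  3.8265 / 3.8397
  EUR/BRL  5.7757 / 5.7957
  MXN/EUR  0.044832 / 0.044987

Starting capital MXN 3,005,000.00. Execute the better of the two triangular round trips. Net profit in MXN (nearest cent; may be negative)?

Best loop MXN → BRL → EUR → MXN:
MXN 3,005,000.00 ÷ 3.8397 (buy BRL at ask) = BRL 782,613.22
BRL 782,613.22 ÷ 5.7957 (buy EUR at ask) = EUR 135,033.43
EUR 135,033.43 ÷ 0.044987 (buy MXN at ask) = MXN 3,001,609.92

Net result: MXN -3,390.08 (no profitable arbitrage after spreads)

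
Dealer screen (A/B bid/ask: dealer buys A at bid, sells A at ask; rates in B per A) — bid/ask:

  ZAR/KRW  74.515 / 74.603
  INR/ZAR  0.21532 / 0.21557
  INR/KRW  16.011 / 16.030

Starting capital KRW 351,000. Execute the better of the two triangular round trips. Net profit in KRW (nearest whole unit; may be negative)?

Net profit: KRW 319

Best loop KRW → INR → ZAR → KRW:
KRW 351,000 ÷ 16.030 (buy INR at ask) = INR 21,896.44
INR 21,896.44 × 0.21532 (sell INR at bid) = ZAR 4,714.74
ZAR 4,714.74 × 74.515 (sell ZAR at bid) = KRW 351,319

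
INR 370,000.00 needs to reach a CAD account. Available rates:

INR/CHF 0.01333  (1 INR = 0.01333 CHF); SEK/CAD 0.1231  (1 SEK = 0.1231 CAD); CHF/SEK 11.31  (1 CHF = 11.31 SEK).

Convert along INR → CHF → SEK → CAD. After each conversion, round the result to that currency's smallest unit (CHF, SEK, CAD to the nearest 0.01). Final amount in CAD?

INR 370,000.00 × 0.01333 = CHF 4,932.10
CHF 4,932.10 × 11.31 = SEK 55,782.05
SEK 55,782.05 × 0.1231 = CAD 6,866.77

CAD 6,866.77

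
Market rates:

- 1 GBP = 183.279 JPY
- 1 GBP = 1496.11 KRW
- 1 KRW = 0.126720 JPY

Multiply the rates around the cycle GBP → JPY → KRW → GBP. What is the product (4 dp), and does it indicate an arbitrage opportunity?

Around GBP → JPY → KRW → GBP: 1 × 183.279 ÷ 0.126720 ÷ 1496.11 = 0.966727
Product < 1; profitable direction is GBP → KRW → JPY → GBP.

0.9667 (arbitrage exists)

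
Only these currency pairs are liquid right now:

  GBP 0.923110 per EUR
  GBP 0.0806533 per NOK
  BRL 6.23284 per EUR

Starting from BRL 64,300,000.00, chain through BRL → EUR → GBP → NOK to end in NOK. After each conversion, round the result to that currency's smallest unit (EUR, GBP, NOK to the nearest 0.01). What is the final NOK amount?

NOK 118,074,552.56

BRL 64,300,000.00 ÷ 6.23284 = EUR 10,316,324.50
EUR 10,316,324.50 × 0.923110 = GBP 9,523,102.31
GBP 9,523,102.31 ÷ 0.0806533 = NOK 118,074,552.56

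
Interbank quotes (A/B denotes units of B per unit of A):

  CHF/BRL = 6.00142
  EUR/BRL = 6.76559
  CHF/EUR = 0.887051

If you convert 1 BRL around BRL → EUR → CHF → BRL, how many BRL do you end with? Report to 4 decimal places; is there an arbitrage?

Around BRL → EUR → CHF → BRL: 1 ÷ 6.76559 ÷ 0.887051 × 6.00142 = 0.999999
Product ≈ 1 (deviation 0.000%, within rounding noise).

1.0000 (no arbitrage)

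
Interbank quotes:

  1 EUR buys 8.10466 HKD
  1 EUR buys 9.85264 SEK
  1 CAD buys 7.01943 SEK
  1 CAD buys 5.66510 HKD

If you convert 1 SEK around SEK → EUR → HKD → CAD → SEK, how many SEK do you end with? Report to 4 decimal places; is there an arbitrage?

Around SEK → EUR → HKD → CAD → SEK: 1 ÷ 9.85264 × 8.10466 ÷ 5.66510 × 7.01943 = 1.019240
Product > 1; profitable direction is SEK → EUR → HKD → CAD → SEK.

1.0192 (arbitrage exists)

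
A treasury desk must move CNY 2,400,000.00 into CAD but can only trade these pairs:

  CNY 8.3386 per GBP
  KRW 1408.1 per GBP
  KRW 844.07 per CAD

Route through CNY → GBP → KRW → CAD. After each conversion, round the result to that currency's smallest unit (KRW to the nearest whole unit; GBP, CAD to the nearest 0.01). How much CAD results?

CNY 2,400,000.00 ÷ 8.3386 = GBP 287,818.10
GBP 287,818.10 × 1408.1 = KRW 405,276,667
KRW 405,276,667 ÷ 844.07 = CAD 480,145.80

CAD 480,145.80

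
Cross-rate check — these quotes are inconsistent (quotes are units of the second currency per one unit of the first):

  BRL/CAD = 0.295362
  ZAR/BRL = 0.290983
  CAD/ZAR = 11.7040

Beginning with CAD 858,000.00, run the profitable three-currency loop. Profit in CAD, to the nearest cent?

Profit: CAD 5,065.66

Profitable loop is CAD → ZAR → BRL → CAD:
CAD 858,000.00 × 11.7040 = ZAR 10,042,032.00
ZAR 10,042,032.00 × 0.290983 = BRL 2,922,060.60
BRL 2,922,060.60 × 0.295362 = CAD 863,065.66
Profit = CAD 863,065.66 − CAD 858,000.00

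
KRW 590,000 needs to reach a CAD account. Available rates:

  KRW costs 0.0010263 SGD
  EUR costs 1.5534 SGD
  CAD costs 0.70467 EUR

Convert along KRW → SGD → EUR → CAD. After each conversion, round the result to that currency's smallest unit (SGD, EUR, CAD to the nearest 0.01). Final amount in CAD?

CAD 553.17

KRW 590,000 × 0.0010263 = SGD 605.52
SGD 605.52 ÷ 1.5534 = EUR 389.80
EUR 389.80 ÷ 0.70467 = CAD 553.17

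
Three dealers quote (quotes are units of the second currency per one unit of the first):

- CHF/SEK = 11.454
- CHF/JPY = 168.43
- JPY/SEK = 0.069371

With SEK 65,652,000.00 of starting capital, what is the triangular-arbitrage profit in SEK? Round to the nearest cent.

Profitable loop is SEK → CHF → JPY → SEK:
SEK 65,652,000.00 ÷ 11.454 = CHF 5,731,796.75
CHF 5,731,796.75 × 168.43 = JPY 965,406,527
JPY 965,406,527 × 0.069371 = SEK 66,971,216.18
Profit = SEK 66,971,216.18 − SEK 65,652,000.00

Profit: SEK 1,319,216.18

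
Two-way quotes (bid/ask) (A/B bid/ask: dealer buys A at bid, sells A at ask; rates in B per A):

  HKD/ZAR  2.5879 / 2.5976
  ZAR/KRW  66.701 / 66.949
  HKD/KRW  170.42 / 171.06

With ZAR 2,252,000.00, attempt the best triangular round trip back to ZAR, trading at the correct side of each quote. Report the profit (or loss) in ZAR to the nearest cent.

Net profit: ZAR 20,478.35

Best loop ZAR → KRW → HKD → ZAR:
ZAR 2,252,000.00 × 66.701 (sell ZAR at bid) = KRW 150,210,652
KRW 150,210,652 ÷ 171.06 (buy HKD at ask) = HKD 878,116.75
HKD 878,116.75 × 2.5879 (sell HKD at bid) = ZAR 2,272,478.35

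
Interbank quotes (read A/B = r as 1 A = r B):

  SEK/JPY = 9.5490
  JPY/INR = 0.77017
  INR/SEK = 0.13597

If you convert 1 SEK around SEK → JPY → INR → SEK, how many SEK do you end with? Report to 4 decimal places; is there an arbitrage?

1.0000 (no arbitrage)

Around SEK → JPY → INR → SEK: 1 × 9.5490 × 0.77017 × 0.13597 = 0.999971
Product ≈ 1 (deviation 0.003%, within rounding noise).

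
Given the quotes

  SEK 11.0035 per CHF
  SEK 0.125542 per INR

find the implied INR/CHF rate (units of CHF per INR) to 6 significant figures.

1 INR × 0.125542 = 0.125542 SEK
0.125542 SEK ÷ 11.0035 = 0.0114093 CHF

INR/CHF = 0.0114093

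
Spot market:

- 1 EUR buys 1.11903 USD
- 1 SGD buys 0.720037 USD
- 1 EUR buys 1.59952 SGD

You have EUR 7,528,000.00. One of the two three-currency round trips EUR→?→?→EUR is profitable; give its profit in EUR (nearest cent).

Profitable loop is EUR → SGD → USD → EUR:
EUR 7,528,000.00 × 1.59952 = SGD 12,041,186.56
SGD 12,041,186.56 × 0.720037 = USD 8,670,099.85
USD 8,670,099.85 ÷ 1.11903 = EUR 7,747,870.79
Profit = EUR 7,747,870.79 − EUR 7,528,000.00

Profit: EUR 219,870.79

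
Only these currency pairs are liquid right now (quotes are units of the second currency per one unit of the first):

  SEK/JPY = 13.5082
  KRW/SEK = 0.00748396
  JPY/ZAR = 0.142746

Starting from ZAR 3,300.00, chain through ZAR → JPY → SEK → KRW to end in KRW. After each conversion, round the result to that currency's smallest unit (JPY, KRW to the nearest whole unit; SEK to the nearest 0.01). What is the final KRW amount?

KRW 228,676

ZAR 3,300.00 ÷ 0.142746 = JPY 23,118
JPY 23,118 ÷ 13.5082 = SEK 1,711.40
SEK 1,711.40 ÷ 0.00748396 = KRW 228,676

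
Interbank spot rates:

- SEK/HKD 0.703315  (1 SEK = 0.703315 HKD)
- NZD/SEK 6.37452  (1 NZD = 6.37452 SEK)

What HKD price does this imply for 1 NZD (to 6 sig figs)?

NZD/HKD = 4.48330

1 NZD × 6.37452 = 6.37452 SEK
6.37452 SEK × 0.703315 = 4.4833 HKD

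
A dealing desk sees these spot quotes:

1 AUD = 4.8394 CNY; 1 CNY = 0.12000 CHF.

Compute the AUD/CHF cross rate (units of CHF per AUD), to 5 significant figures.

1 AUD × 4.8394 = 4.8394 CNY
4.8394 CNY × 0.12000 = 0.580728 CHF

AUD/CHF = 0.58073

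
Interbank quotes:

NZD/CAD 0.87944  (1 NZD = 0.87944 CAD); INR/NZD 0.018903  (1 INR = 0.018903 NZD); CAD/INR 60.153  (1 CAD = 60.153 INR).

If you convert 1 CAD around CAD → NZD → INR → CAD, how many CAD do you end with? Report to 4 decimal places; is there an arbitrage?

Around CAD → NZD → INR → CAD: 1 ÷ 0.87944 ÷ 0.018903 ÷ 60.153 = 1.000013
Product ≈ 1 (deviation 0.001%, within rounding noise).

1.0000 (no arbitrage)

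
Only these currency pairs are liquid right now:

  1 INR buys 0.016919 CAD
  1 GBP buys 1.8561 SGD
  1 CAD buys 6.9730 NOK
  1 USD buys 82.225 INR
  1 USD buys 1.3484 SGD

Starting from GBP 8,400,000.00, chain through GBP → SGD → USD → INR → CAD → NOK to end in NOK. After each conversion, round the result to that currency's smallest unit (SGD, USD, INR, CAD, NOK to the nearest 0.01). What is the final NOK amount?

NOK 112,165,720.61

GBP 8,400,000.00 × 1.8561 = SGD 15,591,240.00
SGD 15,591,240.00 ÷ 1.3484 = USD 11,562,770.69
USD 11,562,770.69 × 82.225 = INR 950,748,819.99
INR 950,748,819.99 × 0.016919 = CAD 16,085,719.29
CAD 16,085,719.29 × 6.9730 = NOK 112,165,720.61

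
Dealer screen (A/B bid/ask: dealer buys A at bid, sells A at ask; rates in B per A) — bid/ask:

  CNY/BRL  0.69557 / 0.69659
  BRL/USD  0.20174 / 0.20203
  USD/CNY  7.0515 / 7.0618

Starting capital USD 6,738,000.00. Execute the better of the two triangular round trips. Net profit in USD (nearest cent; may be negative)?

Best loop USD → BRL → CNY → USD:
USD 6,738,000.00 ÷ 0.20203 (buy BRL at ask) = BRL 33,351,482.45
BRL 33,351,482.45 ÷ 0.69659 (buy CNY at ask) = CNY 47,878,210.21
CNY 47,878,210.21 ÷ 7.0618 (buy USD at ask) = USD 6,779,887.59

Net profit: USD 41,887.59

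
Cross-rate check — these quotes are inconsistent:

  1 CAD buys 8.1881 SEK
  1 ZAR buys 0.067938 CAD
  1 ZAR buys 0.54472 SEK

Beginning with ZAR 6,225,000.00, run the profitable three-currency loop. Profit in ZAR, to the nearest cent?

Profit: ZAR 132,142.26

Profitable loop is ZAR → CAD → SEK → ZAR:
ZAR 6,225,000.00 × 0.067938 = CAD 422,914.05
CAD 422,914.05 × 8.1881 = SEK 3,462,862.53
SEK 3,462,862.53 ÷ 0.54472 = ZAR 6,357,142.26
Profit = ZAR 6,357,142.26 − ZAR 6,225,000.00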